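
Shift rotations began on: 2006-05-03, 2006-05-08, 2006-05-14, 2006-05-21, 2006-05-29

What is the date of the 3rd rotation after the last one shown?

2006-06-28

Intervals are 5, 6, 7, 8 days — an arithmetic progression with common difference 1.
Next gap: 9 days. 2006-05-29 + 9 days = 2006-06-07.
Next gap: 10 days. 2006-06-07 + 10 days = 2006-06-17.
Next gap: 11 days. 2006-06-17 + 11 days = 2006-06-28.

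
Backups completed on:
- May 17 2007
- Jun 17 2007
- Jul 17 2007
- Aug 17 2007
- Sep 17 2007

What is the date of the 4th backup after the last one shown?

Jan 17 2008

Gaps: 31, 30, 31, 31 days — not constant. Every event is on the 17th of the month.
Pattern: the 17th of each month.
Next: October 2007 → Oct 17 2007.
Next: November 2007 → Nov 17 2007.
December 2007: Dec 17 2007.
Next: January 2008 → Jan 17 2008.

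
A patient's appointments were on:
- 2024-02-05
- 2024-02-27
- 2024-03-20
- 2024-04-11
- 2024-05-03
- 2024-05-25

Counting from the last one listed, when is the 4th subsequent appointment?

2024-08-21

Every event comes 22 days after the last (22, 22, 22, 22, 22).
2024-05-25 + 22 days = 2024-06-16.
2024-06-16 + 22 days = 2024-07-08.
2024-07-08 + 22 days = 2024-07-30.
2024-07-30 + 22 days = 2024-08-21.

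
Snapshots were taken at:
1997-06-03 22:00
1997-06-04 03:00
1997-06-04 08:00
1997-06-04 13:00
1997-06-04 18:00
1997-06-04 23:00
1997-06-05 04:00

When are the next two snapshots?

The interval is a steady 5 hours (5, 5, 5, 5, 5, 5).
1997-06-05 04:00 + 5 h = 1997-06-05 09:00.
1997-06-05 09:00 + 5 h = 1997-06-05 14:00.

1997-06-05 09:00, 1997-06-05 14:00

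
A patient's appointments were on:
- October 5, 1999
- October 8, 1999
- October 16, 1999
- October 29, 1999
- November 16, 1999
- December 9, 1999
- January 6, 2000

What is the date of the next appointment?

Gaps: 3, 8, 13, 18, 23, 28 days — each gap is 5 larger than the previous one.
Next gap: 33 days. January 6, 2000 + 33 days = February 8, 2000.

February 8, 2000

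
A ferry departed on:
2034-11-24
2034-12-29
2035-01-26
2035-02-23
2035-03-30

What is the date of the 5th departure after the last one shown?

Every date is a Friday; gaps 35, 28, 28, 35 days.
Each is the last Friday of its month (at least one falls on the 29th or later, ruling out '4th Friday').
Last Friday of April 2035: 2035-04-27.
Last Friday of May 2035: 2035-05-25.
June 2035 ends with Friday 2035-06-29.
Last Friday of July 2035: 2035-07-27.
Last Friday of August 2035: 2035-08-31.

2035-08-31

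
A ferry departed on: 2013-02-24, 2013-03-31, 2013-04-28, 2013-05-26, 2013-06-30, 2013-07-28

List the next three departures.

These are Sundays with 35, 28, 28, 35, 28-day gaps.
Each is the final Sunday of its month — 2013-03-31 is past the 28th, so '4th Sunday' doesn't fit.
Last Sunday of August 2013: 2013-08-25.
September 2013 ends with Sunday 2013-09-29.
October 2013 ends with Sunday 2013-10-27.

2013-08-25, 2013-09-29, 2013-10-27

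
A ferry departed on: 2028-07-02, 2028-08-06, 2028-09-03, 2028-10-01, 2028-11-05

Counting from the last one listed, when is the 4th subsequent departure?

Gaps: 35, 28, 28, 35 days — a mix of 28 and 35. Every date is a Sunday.
Each is the 1st Sunday of its month.
1st Sunday of December 2028: 2028-12-03.
1st Sunday of January 2029: 2029-01-07.
February 2029 — 1st Sunday is 2029-02-04.
1st Sunday of March 2029: 2029-03-04.

2029-03-04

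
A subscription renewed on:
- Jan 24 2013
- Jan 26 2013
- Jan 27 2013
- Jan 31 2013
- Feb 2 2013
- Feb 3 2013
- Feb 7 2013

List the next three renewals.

Feb 9 2013, Feb 10 2013, Feb 14 2013

The gap pattern 2, 1, 4, 2, 1, 4 repeats every 3 events.
These are the Thursdays, Saturdays and Sundays of each week.
Next Saturday: Feb 9 2013.
Next Sunday: Feb 10 2013.
The following Thursday is Feb 14 2013.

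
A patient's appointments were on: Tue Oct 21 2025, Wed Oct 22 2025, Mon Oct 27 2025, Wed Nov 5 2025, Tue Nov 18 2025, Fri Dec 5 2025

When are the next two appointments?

Fri Dec 26 2025, Tue Jan 20 2026

Gaps: 1, 5, 9, 13, 17 days — each gap is 4 larger than the previous one.
Next gap: 21 days. Fri Dec 5 2025 + 21 days = Fri Dec 26 2025.
Next gap: 25 days. Fri Dec 26 2025 + 25 days = Tue Jan 20 2026.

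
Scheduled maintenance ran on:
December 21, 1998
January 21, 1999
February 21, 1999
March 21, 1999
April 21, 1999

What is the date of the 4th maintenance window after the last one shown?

Gaps: 31, 31, 28, 31 days — not constant. Every event is on the 21st of the month.
Pattern: the 21st of each month.
May 1999: May 21, 1999.
Next: June 1999 → June 21, 1999.
July 1999: July 21, 1999.
August 1999: August 21, 1999.

August 21, 1999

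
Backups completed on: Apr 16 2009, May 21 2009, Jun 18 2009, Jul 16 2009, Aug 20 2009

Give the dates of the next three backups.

All dates are Thursdays, 35, 28, 28, 35 days apart.
Specifically, the 3rd Thursday of each month.
3rd Thursday of September 2009: Sep 17 2009.
October 2009 — 3rd Thursday is Oct 15 2009.
November 2009 — 3rd Thursday is Nov 19 2009.

Sep 17 2009, Oct 15 2009, Nov 19 2009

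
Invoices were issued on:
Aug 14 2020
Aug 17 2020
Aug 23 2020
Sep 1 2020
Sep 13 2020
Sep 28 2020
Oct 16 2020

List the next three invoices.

The spacing grows by 3 each time: 3, 6, 9, 12, 15, 18 days.
Next gap: 21 days. Oct 16 2020 + 21 days = Nov 6 2020.
Next gap: 24 days. Nov 6 2020 + 24 days = Nov 30 2020.
Next gap: 27 days. Nov 30 2020 + 27 days = Dec 27 2020.

Nov 6 2020, Nov 30 2020, Dec 27 2020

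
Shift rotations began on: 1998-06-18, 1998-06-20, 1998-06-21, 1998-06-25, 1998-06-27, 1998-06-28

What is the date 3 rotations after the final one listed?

1998-07-05

Gaps: 2, 1, 4, 2, 1 days — not constant, but cyclic with period 3.
The events fall on every Thursday, Saturday and Sunday.
Next Thursday: 1998-07-02.
The following Saturday is 1998-07-04.
The following Sunday is 1998-07-05.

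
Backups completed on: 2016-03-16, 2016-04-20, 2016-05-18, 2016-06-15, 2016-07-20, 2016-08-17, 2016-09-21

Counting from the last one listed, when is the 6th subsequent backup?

2017-03-15

These are Wednesdays at 28- or 35-day spacing (35, 28, 28, 35, 28, 35).
The pattern: 3rd Wednesday of the month.
3rd Wednesday of October 2016: 2016-10-19.
November 2016 — 3rd Wednesday is 2016-11-16.
3rd Wednesday of December 2016: 2016-12-21.
3rd Wednesday of January 2017: 2017-01-18.
February 2017 — 3rd Wednesday is 2017-02-15.
March 2017 — 3rd Wednesday is 2017-03-15.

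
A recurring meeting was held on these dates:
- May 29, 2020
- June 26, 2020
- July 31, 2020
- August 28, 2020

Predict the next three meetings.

These are Fridays with 28, 35, 28-day gaps.
Each is the final Friday of its month — May 29, 2020 is past the 28th, so '4th Friday' doesn't fit.
Last Friday of September 2020: September 25, 2020.
October 2020 ends with Friday October 30, 2020.
November 2020 ends with Friday November 27, 2020.

September 25, 2020; October 30, 2020; November 27, 2020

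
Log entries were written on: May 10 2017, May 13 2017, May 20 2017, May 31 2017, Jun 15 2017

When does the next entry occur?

Gaps: 3, 7, 11, 15 days — each gap is 4 larger than the previous one.
Next gap: 19 days. Jun 15 2017 + 19 days = Jul 4 2017.

Jul 4 2017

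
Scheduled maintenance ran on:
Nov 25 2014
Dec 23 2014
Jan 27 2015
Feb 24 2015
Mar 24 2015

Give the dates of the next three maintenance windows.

Gaps: 28, 35, 28, 28 days — a mix of 28 and 35. Every date is a Tuesday.
Each is the 4th Tuesday of its month.
4th Tuesday of April 2015: Apr 28 2015.
4th Tuesday of May 2015: May 26 2015.
4th Tuesday of June 2015: Jun 23 2015.

Apr 28 2015, May 26 2015, Jun 23 2015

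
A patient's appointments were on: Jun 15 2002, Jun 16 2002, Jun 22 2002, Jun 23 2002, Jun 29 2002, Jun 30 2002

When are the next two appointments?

Jul 6 2002, Jul 7 2002

Gaps: 1, 6, 1, 6, 1 days — not constant, but cyclic with period 2.
The events fall on every Saturday and Sunday.
The following Saturday is Jul 6 2002.
The following Sunday is Jul 7 2002.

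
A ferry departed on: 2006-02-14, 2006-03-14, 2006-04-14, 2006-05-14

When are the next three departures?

The day-of-month is always 14 (28, 31, 30 days between events).
So this recurs on the 14th of each month.
Next: June 2006 → 2006-06-14.
July 2006: 2006-07-14.
August 2006: 2006-08-14.

2006-06-14, 2006-07-14, 2006-08-14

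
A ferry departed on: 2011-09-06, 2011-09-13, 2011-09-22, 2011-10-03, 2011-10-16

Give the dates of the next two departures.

2011-10-31, 2011-11-17

The spacing grows by 2 each time: 7, 9, 11, 13 days.
Next gap: 15 days. 2011-10-16 + 15 days = 2011-10-31.
Next gap: 17 days. 2011-10-31 + 17 days = 2011-11-17.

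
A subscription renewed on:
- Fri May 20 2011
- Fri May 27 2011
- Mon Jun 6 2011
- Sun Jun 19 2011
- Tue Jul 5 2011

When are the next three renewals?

Sun Jul 24 2011, Mon Aug 15 2011, Fri Sep 9 2011

Gaps: 7, 10, 13, 16 days — each gap is 3 larger than the previous one.
Next gap: 19 days. Tue Jul 5 2011 + 19 days = Sun Jul 24 2011.
Next gap: 22 days. Sun Jul 24 2011 + 22 days = Mon Aug 15 2011.
Next gap: 25 days. Mon Aug 15 2011 + 25 days = Fri Sep 9 2011.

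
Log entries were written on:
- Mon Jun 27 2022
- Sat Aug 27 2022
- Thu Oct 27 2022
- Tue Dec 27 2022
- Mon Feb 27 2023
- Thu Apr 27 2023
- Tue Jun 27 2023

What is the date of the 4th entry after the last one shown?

Tue Feb 27 2024

Each date is the 27th; the gaps (61, 61, 61, 62, 59, 61) track the month lengths.
The rule is the 27th of every 2 months.
August 2023: Sun Aug 27 2023.
Next: October 2023 → Fri Oct 27 2023.
December 2023: Wed Dec 27 2023.
February 2024: Tue Feb 27 2024.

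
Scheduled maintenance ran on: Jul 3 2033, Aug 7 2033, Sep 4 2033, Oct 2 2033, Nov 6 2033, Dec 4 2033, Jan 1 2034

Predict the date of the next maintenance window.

Feb 5 2034

These are Sundays at 28- or 35-day spacing (35, 28, 28, 35, 28, 28).
The pattern: 1st Sunday of the month.
1st Sunday of February 2034: Feb 5 2034.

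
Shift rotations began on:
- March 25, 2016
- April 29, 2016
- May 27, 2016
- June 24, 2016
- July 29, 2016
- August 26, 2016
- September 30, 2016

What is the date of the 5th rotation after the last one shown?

February 24, 2017

Every date is a Friday; gaps 35, 28, 28, 35, 28, 35 days.
Each is the last Friday of its month (at least one falls on the 29th or later, ruling out '4th Friday').
Last Friday of October 2016: October 28, 2016.
Last Friday of November 2016: November 25, 2016.
December 2016 ends with Friday December 30, 2016.
Last Friday of January 2017: January 27, 2017.
Last Friday of February 2017: February 24, 2017.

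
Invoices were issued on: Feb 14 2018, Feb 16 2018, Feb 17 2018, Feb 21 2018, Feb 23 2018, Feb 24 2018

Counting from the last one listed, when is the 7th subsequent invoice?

Gaps: 2, 1, 4, 2, 1 days — not constant, but cyclic with period 3.
The events fall on every Wednesday, Friday and Saturday.
The following Wednesday is Feb 28 2018.
The following Friday is Mar 2 2018.
The following Saturday is Mar 3 2018.
Next Wednesday: Mar 7 2018.
The following Friday is Mar 9 2018.
The following Saturday is Mar 10 2018.
The following Wednesday is Mar 14 2018.

Mar 14 2018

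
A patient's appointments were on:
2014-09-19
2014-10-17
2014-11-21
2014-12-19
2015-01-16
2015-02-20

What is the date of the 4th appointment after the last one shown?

Gaps: 28, 35, 28, 28, 35 days — a mix of 28 and 35. Every date is a Friday.
Each is the 3rd Friday of its month.
March 2015 — 3rd Friday is 2015-03-20.
3rd Friday of April 2015: 2015-04-17.
May 2015 — 3rd Friday is 2015-05-15.
3rd Friday of June 2015: 2015-06-19.

2015-06-19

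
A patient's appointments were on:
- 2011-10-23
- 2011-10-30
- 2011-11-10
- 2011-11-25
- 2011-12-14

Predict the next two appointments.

The spacing grows by 4 each time: 7, 11, 15, 19 days.
Next gap: 23 days. 2011-12-14 + 23 days = 2012-01-06.
Next gap: 27 days. 2012-01-06 + 27 days = 2012-02-02.

2012-01-06, 2012-02-02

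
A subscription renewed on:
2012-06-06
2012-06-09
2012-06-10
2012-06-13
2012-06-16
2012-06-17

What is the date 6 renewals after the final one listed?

2012-07-01

Every event lands on a Wednesday or Saturday or Sunday (gaps cycle 3, 1, 3, 3, 1).
So the schedule is: every Wednesday, Saturday and Sunday.
Next Wednesday: 2012-06-20.
Next Saturday: 2012-06-23.
Next Sunday: 2012-06-24.
The following Wednesday is 2012-06-27.
The following Saturday is 2012-06-30.
The following Sunday is 2012-07-01.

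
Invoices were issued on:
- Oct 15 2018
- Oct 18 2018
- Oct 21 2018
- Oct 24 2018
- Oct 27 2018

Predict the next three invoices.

Oct 30 2018, Nov 2 2018, Nov 5 2018

The spacing is 3, 3, 3, 3 days — always 3 days.
Oct 27 2018 + 3 days = Oct 30 2018.
Oct 30 2018 + 3 days = Nov 2 2018.
Nov 2 2018 + 3 days = Nov 5 2018.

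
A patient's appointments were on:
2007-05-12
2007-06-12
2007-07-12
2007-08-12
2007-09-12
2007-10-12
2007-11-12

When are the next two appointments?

The day-of-month is always 12 (31, 30, 31, 31, 30, 31 days between events).
So this recurs on the 12th of each month.
Next: December 2007 → 2007-12-12.
Next: January 2008 → 2008-01-12.

2007-12-12, 2008-01-12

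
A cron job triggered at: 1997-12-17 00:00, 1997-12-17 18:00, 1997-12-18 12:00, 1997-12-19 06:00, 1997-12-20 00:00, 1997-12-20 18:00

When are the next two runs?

1997-12-21 12:00, 1997-12-22 06:00

The interval is a steady 18 hours (18, 18, 18, 18, 18).
1997-12-20 18:00 + 18 h = 1997-12-21 12:00.
1997-12-21 12:00 + 18 h = 1997-12-22 06:00.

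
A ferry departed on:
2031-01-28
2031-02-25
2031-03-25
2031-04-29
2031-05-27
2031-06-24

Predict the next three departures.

These are Tuesdays with 28, 28, 35, 28, 28-day gaps.
Each is the final Tuesday of its month — 2031-04-29 is past the 28th, so '4th Tuesday' doesn't fit.
Last Tuesday of July 2031: 2031-07-29.
August 2031 ends with Tuesday 2031-08-26.
September 2031 ends with Tuesday 2031-09-30.

2031-07-29, 2031-08-26, 2031-09-30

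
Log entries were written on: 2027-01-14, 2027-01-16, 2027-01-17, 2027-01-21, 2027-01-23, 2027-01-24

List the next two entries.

2027-01-28, 2027-01-30

Gaps: 2, 1, 4, 2, 1 days — not constant, but cyclic with period 3.
The events fall on every Thursday, Saturday and Sunday.
Next Thursday: 2027-01-28.
The following Saturday is 2027-01-30.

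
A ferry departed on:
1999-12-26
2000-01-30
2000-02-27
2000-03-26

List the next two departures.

2000-04-30, 2000-05-28

These are Sundays with 35, 28, 28-day gaps.
Each is the final Sunday of its month — 2000-01-30 is past the 28th, so '4th Sunday' doesn't fit.
April 2000 ends with Sunday 2000-04-30.
May 2000 ends with Sunday 2000-05-28.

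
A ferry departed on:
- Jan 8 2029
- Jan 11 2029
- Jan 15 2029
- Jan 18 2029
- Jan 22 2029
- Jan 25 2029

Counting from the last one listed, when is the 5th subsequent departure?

The gap pattern 3, 4, 3, 4, 3 repeats every 2 events.
These are the Mondays and Thursdays of each week.
The following Monday is Jan 29 2029.
Next Thursday: Feb 1 2029.
The following Monday is Feb 5 2029.
The following Thursday is Feb 8 2029.
Next Monday: Feb 12 2029.

Feb 12 2029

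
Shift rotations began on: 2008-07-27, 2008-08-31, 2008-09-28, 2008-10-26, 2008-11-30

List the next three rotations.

Every date is a Sunday; gaps 35, 28, 28, 35 days.
Each is the last Sunday of its month (at least one falls on the 29th or later, ruling out '4th Sunday').
Last Sunday of December 2008: 2008-12-28.
January 2009 ends with Sunday 2009-01-25.
February 2009 ends with Sunday 2009-02-22.

2008-12-28, 2009-01-25, 2009-02-22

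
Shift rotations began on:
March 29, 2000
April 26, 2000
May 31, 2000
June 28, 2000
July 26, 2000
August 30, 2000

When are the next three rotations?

Every date is a Wednesday; gaps 28, 35, 28, 28, 35 days.
Each is the last Wednesday of its month (at least one falls on the 29th or later, ruling out '4th Wednesday').
Last Wednesday of September 2000: September 27, 2000.
Last Wednesday of October 2000: October 25, 2000.
Last Wednesday of November 2000: November 29, 2000.

September 27, 2000; October 25, 2000; November 29, 2000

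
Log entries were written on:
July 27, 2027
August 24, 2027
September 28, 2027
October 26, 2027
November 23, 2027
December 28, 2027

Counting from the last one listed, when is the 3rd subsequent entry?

Gaps: 28, 35, 28, 28, 35 days — a mix of 28 and 35. Every date is a Tuesday.
Each is the 4th Tuesday of its month.
4th Tuesday of January 2028: January 25, 2028.
4th Tuesday of February 2028: February 22, 2028.
March 2028 — 4th Tuesday is March 28, 2028.

March 28, 2028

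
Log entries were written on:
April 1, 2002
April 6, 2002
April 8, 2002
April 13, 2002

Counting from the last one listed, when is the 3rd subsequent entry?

April 22, 2002

Every event lands on a Monday or Saturday (gaps cycle 5, 2, 5).
So the schedule is: every Monday and Saturday.
Next Monday: April 15, 2002.
The following Saturday is April 20, 2002.
The following Monday is April 22, 2002.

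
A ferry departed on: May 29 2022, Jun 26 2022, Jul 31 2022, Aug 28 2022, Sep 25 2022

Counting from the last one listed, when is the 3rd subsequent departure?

Every date is a Sunday; gaps 28, 35, 28, 28 days.
Each is the last Sunday of its month (at least one falls on the 29th or later, ruling out '4th Sunday').
October 2022 ends with Sunday Oct 30 2022.
November 2022 ends with Sunday Nov 27 2022.
Last Sunday of December 2022: Dec 25 2022.

Dec 25 2022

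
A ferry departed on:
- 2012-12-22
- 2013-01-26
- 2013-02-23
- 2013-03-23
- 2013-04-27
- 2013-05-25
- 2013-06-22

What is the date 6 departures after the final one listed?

2013-12-28

All dates are Saturdays, 35, 28, 28, 35, 28, 28 days apart.
Specifically, the 4th Saturday of each month.
July 2013 — 4th Saturday is 2013-07-27.
4th Saturday of August 2013: 2013-08-24.
4th Saturday of September 2013: 2013-09-28.
October 2013 — 4th Saturday is 2013-10-26.
November 2013 — 4th Saturday is 2013-11-23.
4th Saturday of December 2013: 2013-12-28.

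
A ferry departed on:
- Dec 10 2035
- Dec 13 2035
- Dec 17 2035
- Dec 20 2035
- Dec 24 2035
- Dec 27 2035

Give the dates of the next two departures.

Every event lands on a Monday or Thursday (gaps cycle 3, 4, 3, 4, 3).
So the schedule is: every Monday and Thursday.
The following Monday is Dec 31 2035.
The following Thursday is Jan 3 2036.

Dec 31 2035, Jan 3 2036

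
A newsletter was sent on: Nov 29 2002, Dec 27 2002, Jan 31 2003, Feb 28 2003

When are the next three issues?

Mar 28 2003, Apr 25 2003, May 30 2003

Every date is a Friday; gaps 28, 35, 28 days.
Each is the last Friday of its month (at least one falls on the 29th or later, ruling out '4th Friday').
Last Friday of March 2003: Mar 28 2003.
April 2003 ends with Friday Apr 25 2003.
Last Friday of May 2003: May 30 2003.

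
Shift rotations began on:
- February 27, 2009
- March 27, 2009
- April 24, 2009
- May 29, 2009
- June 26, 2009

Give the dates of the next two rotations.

July 31, 2009; August 28, 2009

Every date is a Friday; gaps 28, 28, 35, 28 days.
Each is the last Friday of its month (at least one falls on the 29th or later, ruling out '4th Friday').
July 2009 ends with Friday July 31, 2009.
August 2009 ends with Friday August 28, 2009.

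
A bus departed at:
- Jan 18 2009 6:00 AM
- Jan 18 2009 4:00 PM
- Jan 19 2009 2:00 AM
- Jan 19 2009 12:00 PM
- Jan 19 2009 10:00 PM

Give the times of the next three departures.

Spacing: 10, 10, 10, 10 h — constant 10 h.
Jan 19 2009 10:00 PM + 10 h = Jan 20 2009 8:00 AM.
Jan 20 2009 8:00 AM + 10 h = Jan 20 2009 6:00 PM.
Jan 20 2009 6:00 PM + 10 h = Jan 21 2009 4:00 AM.

Jan 20 2009 8:00 AM, Jan 20 2009 6:00 PM, Jan 21 2009 4:00 AM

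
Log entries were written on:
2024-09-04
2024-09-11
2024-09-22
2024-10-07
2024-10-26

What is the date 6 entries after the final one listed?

2025-05-12

The spacing grows by 4 each time: 7, 11, 15, 19 days.
Next gap: 23 days. 2024-10-26 + 23 days = 2024-11-18.
Next gap: 27 days. 2024-11-18 + 27 days = 2024-12-15.
Next gap: 31 days. 2024-12-15 + 31 days = 2025-01-15.
Next gap: 35 days. 2025-01-15 + 35 days = 2025-02-19.
Next gap: 39 days. 2025-02-19 + 39 days = 2025-03-30.
Next gap: 43 days. 2025-03-30 + 43 days = 2025-05-12.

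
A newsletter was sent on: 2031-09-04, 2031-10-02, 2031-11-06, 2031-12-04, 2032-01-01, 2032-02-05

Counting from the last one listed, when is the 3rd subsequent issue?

2032-05-06

Gaps: 28, 35, 28, 28, 35 days — a mix of 28 and 35. Every date is a Thursday.
Each is the 1st Thursday of its month.
1st Thursday of March 2032: 2032-03-04.
April 2032 — 1st Thursday is 2032-04-01.
1st Thursday of May 2032: 2032-05-06.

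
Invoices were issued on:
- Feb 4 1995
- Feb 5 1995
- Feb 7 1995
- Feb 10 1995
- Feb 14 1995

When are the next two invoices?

Feb 19 1995, Feb 25 1995

Intervals are 1, 2, 3, 4 days — an arithmetic progression with common difference 1.
Next gap: 5 days. Feb 14 1995 + 5 days = Feb 19 1995.
Next gap: 6 days. Feb 19 1995 + 6 days = Feb 25 1995.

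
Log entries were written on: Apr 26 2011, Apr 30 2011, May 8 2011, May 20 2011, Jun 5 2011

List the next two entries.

Gaps: 4, 8, 12, 16 days — each gap is 4 larger than the previous one.
Next gap: 20 days. Jun 5 2011 + 20 days = Jun 25 2011.
Next gap: 24 days. Jun 25 2011 + 24 days = Jul 19 2011.

Jun 25 2011, Jul 19 2011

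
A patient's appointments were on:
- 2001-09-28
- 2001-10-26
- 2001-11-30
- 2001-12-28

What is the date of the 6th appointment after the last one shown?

2002-06-28

Every date is a Friday; gaps 28, 35, 28 days.
Each is the last Friday of its month (at least one falls on the 29th or later, ruling out '4th Friday').
January 2002 ends with Friday 2002-01-25.
Last Friday of February 2002: 2002-02-22.
Last Friday of March 2002: 2002-03-29.
Last Friday of April 2002: 2002-04-26.
May 2002 ends with Friday 2002-05-31.
June 2002 ends with Friday 2002-06-28.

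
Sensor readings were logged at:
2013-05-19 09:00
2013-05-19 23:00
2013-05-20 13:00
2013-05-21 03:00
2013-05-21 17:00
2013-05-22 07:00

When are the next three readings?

Gaps: 14, 14, 14, 14, 14 hours — each event is 14 hours after the previous one.
2013-05-22 07:00 + 14 h = 2013-05-22 21:00.
2013-05-22 21:00 + 14 h = 2013-05-23 11:00.
2013-05-23 11:00 + 14 h = 2013-05-24 01:00.

2013-05-22 21:00, 2013-05-23 11:00, 2013-05-24 01:00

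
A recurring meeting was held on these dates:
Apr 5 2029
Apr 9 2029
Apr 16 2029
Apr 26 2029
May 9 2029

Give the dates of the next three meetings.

May 25 2029, Jun 13 2029, Jul 5 2029

Gaps: 4, 7, 10, 13 days — each gap is 3 larger than the previous one.
Next gap: 16 days. May 9 2029 + 16 days = May 25 2029.
Next gap: 19 days. May 25 2029 + 19 days = Jun 13 2029.
Next gap: 22 days. Jun 13 2029 + 22 days = Jul 5 2029.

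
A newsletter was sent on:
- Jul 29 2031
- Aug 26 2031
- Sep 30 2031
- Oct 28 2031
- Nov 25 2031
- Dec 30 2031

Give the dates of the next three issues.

Jan 27 2032, Feb 24 2032, Mar 30 2032

All Tuesdays; the gaps (28, 35, 28, 28, 35) vary with month length.
This is the last Tuesday of each month.
Last Tuesday of January 2032: Jan 27 2032.
Last Tuesday of February 2032: Feb 24 2032.
Last Tuesday of March 2032: Mar 30 2032.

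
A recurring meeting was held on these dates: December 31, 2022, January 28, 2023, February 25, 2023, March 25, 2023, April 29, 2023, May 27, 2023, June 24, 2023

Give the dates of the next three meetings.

July 29, 2023; August 26, 2023; September 30, 2023

Every date is a Saturday; gaps 28, 28, 28, 35, 28, 28 days.
Each is the last Saturday of its month (at least one falls on the 29th or later, ruling out '4th Saturday').
Last Saturday of July 2023: July 29, 2023.
August 2023 ends with Saturday August 26, 2023.
September 2023 ends with Saturday September 30, 2023.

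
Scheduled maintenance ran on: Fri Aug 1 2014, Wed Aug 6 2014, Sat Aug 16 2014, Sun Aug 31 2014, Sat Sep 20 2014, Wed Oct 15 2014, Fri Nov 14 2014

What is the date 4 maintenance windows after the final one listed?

Sun May 3 2015

Gaps: 5, 10, 15, 20, 25, 30 days — each gap is 5 larger than the previous one.
Next gap: 35 days. Fri Nov 14 2014 + 35 days = Fri Dec 19 2014.
Next gap: 40 days. Fri Dec 19 2014 + 40 days = Wed Jan 28 2015.
Next gap: 45 days. Wed Jan 28 2015 + 45 days = Sat Mar 14 2015.
Next gap: 50 days. Sat Mar 14 2015 + 50 days = Sun May 3 2015.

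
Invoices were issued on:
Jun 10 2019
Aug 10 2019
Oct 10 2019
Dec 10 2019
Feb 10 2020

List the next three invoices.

Apr 10 2020, Jun 10 2020, Aug 10 2020

Each date is the 10th; the gaps (61, 61, 61, 62) track the month lengths.
The rule is the 10th of every 2 months.
Next: April 2020 → Apr 10 2020.
Next: June 2020 → Jun 10 2020.
Next: August 2020 → Aug 10 2020.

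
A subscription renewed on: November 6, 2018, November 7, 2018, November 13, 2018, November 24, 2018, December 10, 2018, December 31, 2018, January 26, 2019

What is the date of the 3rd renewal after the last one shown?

May 14, 2019

Intervals are 1, 6, 11, 16, 21, 26 days — an arithmetic progression with common difference 5.
Next gap: 31 days. January 26, 2019 + 31 days = February 26, 2019.
Next gap: 36 days. February 26, 2019 + 36 days = April 3, 2019.
Next gap: 41 days. April 3, 2019 + 41 days = May 14, 2019.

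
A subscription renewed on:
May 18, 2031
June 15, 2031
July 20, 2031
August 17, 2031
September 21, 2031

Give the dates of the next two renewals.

October 19, 2031; November 16, 2031

Gaps: 28, 35, 28, 35 days — a mix of 28 and 35. Every date is a Sunday.
Each is the 3rd Sunday of its month.
October 2031 — 3rd Sunday is October 19, 2031.
November 2031 — 3rd Sunday is November 16, 2031.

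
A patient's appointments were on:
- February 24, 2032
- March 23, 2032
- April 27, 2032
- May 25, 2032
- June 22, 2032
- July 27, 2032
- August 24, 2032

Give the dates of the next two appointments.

Gaps: 28, 35, 28, 28, 35, 28 days — a mix of 28 and 35. Every date is a Tuesday.
Each is the 4th Tuesday of its month.
4th Tuesday of September 2032: September 28, 2032.
October 2032 — 4th Tuesday is October 26, 2032.

September 28, 2032; October 26, 2032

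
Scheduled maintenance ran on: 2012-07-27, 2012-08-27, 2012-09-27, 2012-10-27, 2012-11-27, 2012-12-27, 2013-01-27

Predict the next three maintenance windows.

Each date is the 27th; the gaps (31, 31, 30, 31, 30, 31) track the month lengths.
The rule is the 27th of each month.
Next: February 2013 → 2013-02-27.
March 2013: 2013-03-27.
April 2013: 2013-04-27.

2013-02-27, 2013-03-27, 2013-04-27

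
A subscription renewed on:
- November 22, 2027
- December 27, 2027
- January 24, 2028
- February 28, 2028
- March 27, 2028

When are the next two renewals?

April 24, 2028; May 22, 2028

These are Mondays at 28- or 35-day spacing (35, 28, 35, 28).
The pattern: 4th Monday of the month.
4th Monday of April 2028: April 24, 2028.
4th Monday of May 2028: May 22, 2028.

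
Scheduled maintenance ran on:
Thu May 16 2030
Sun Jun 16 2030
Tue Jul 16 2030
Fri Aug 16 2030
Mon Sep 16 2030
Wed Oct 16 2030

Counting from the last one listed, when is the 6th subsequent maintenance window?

Wed Apr 16 2031

The day-of-month is always 16 (31, 30, 31, 31, 30 days between events).
So this recurs on the 16th of each month.
November 2030: Sat Nov 16 2030.
Next: December 2030 → Mon Dec 16 2030.
Next: January 2031 → Thu Jan 16 2031.
Next: February 2031 → Sun Feb 16 2031.
March 2031: Sun Mar 16 2031.
April 2031: Wed Apr 16 2031.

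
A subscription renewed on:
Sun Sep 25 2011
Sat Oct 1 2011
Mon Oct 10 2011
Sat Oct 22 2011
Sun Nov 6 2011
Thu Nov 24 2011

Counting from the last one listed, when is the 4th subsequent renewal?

Intervals are 6, 9, 12, 15, 18 days — an arithmetic progression with common difference 3.
Next gap: 21 days. Thu Nov 24 2011 + 21 days = Thu Dec 15 2011.
Next gap: 24 days. Thu Dec 15 2011 + 24 days = Sun Jan 8 2012.
Next gap: 27 days. Sun Jan 8 2012 + 27 days = Sat Feb 4 2012.
Next gap: 30 days. Sat Feb 4 2012 + 30 days = Mon Mar 5 2012.

Mon Mar 5 2012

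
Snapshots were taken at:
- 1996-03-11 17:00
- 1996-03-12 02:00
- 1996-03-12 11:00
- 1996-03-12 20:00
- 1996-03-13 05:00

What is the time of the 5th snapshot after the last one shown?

1996-03-15 02:00

Spacing: 9, 9, 9, 9 h — constant 9 h.
1996-03-13 05:00 + 9 h = 1996-03-13 14:00.
1996-03-13 14:00 + 9 h = 1996-03-13 23:00.
1996-03-13 23:00 + 9 h = 1996-03-14 08:00.
1996-03-14 08:00 + 9 h = 1996-03-14 17:00.
1996-03-14 17:00 + 9 h = 1996-03-15 02:00.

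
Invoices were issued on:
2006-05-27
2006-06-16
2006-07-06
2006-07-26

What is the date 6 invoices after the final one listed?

Gaps between consecutive events: 20, 20, 20 days — a constant 20-day interval.
2006-07-26 + 20 days = 2006-08-15.
2006-08-15 + 20 days = 2006-09-04.
2006-09-04 + 20 days = 2006-09-24.
2006-09-24 + 20 days = 2006-10-14.
2006-10-14 + 20 days = 2006-11-03.
2006-11-03 + 20 days = 2006-11-23.

2006-11-23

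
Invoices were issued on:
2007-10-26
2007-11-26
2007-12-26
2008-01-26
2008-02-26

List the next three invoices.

2008-03-26, 2008-04-26, 2008-05-26

Gaps: 31, 30, 31, 31 days — not constant. Every event is on the 26th of the month.
Pattern: the 26th of each month.
Next: March 2008 → 2008-03-26.
Next: April 2008 → 2008-04-26.
Next: May 2008 → 2008-05-26.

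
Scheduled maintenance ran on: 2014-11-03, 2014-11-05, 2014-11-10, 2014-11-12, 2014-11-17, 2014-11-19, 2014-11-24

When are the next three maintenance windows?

2014-11-26, 2014-12-01, 2014-12-03

Every event lands on a Monday or Wednesday (gaps cycle 2, 5, 2, 5, 2, 5).
So the schedule is: every Monday and Wednesday.
The following Wednesday is 2014-11-26.
The following Monday is 2014-12-01.
Next Wednesday: 2014-12-03.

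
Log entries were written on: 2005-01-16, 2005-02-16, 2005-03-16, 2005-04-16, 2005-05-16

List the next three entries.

2005-06-16, 2005-07-16, 2005-08-16

Each date is the 16th; the gaps (31, 28, 31, 30) track the month lengths.
The rule is the 16th of each month.
June 2005: 2005-06-16.
Next: July 2005 → 2005-07-16.
August 2005: 2005-08-16.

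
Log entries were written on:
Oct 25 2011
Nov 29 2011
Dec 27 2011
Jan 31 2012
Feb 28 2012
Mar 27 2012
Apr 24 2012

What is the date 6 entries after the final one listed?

Oct 30 2012

All Tuesdays; the gaps (35, 28, 35, 28, 28, 28) vary with month length.
This is the last Tuesday of each month.
Last Tuesday of May 2012: May 29 2012.
Last Tuesday of June 2012: Jun 26 2012.
Last Tuesday of July 2012: Jul 31 2012.
August 2012 ends with Tuesday Aug 28 2012.
Last Tuesday of September 2012: Sep 25 2012.
Last Tuesday of October 2012: Oct 30 2012.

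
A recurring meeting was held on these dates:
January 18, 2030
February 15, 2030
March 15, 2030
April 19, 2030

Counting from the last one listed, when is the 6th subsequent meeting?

October 18, 2030

These are Fridays at 28- or 35-day spacing (28, 28, 35).
The pattern: 3rd Friday of the month.
3rd Friday of May 2030: May 17, 2030.
June 2030 — 3rd Friday is June 21, 2030.
3rd Friday of July 2030: July 19, 2030.
3rd Friday of August 2030: August 16, 2030.
3rd Friday of September 2030: September 20, 2030.
October 2030 — 3rd Friday is October 18, 2030.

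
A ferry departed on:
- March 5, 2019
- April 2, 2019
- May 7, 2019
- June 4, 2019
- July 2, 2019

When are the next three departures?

These are Tuesdays at 28- or 35-day spacing (28, 35, 28, 28).
The pattern: 1st Tuesday of the month.
August 2019 — 1st Tuesday is August 6, 2019.
1st Tuesday of September 2019: September 3, 2019.
October 2019 — 1st Tuesday is October 1, 2019.

August 6, 2019; September 3, 2019; October 1, 2019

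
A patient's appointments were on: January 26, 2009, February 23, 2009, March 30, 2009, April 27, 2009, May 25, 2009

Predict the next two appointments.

June 29, 2009; July 27, 2009

Every date is a Monday; gaps 28, 35, 28, 28 days.
Each is the last Monday of its month (at least one falls on the 29th or later, ruling out '4th Monday').
Last Monday of June 2009: June 29, 2009.
Last Monday of July 2009: July 27, 2009.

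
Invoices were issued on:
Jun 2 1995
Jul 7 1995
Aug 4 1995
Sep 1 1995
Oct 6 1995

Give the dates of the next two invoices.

Gaps: 35, 28, 28, 35 days — a mix of 28 and 35. Every date is a Friday.
Each is the 1st Friday of its month.
1st Friday of November 1995: Nov 3 1995.
1st Friday of December 1995: Dec 1 1995.

Nov 3 1995, Dec 1 1995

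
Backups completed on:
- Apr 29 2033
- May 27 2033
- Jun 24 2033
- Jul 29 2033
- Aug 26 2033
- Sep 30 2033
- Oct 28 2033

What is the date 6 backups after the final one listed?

Apr 28 2034

All Fridays; the gaps (28, 28, 35, 28, 35, 28) vary with month length.
This is the last Friday of each month.
Last Friday of November 2033: Nov 25 2033.
December 2033 ends with Friday Dec 30 2033.
Last Friday of January 2034: Jan 27 2034.
Last Friday of February 2034: Feb 24 2034.
March 2034 ends with Friday Mar 31 2034.
April 2034 ends with Friday Apr 28 2034.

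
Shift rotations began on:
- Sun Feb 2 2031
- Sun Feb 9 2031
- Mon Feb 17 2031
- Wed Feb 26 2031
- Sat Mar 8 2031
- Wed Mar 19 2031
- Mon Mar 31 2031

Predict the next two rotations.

Sun Apr 13 2031, Sun Apr 27 2031

The spacing grows by 1 each time: 7, 8, 9, 10, 11, 12 days.
Next gap: 13 days. Mon Mar 31 2031 + 13 days = Sun Apr 13 2031.
Next gap: 14 days. Sun Apr 13 2031 + 14 days = Sun Apr 27 2031.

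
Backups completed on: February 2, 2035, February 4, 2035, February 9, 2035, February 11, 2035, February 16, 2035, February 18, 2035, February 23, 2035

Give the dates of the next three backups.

The gap pattern 2, 5, 2, 5, 2, 5 repeats every 2 events.
These are the Fridays and Sundays of each week.
Next Sunday: February 25, 2035.
Next Friday: March 2, 2035.
Next Sunday: March 4, 2035.

February 25, 2035; March 2, 2035; March 4, 2035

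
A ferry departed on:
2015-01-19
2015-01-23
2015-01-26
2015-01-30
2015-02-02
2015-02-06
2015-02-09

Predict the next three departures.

2015-02-13, 2015-02-16, 2015-02-20

Every event lands on a Monday or Friday (gaps cycle 4, 3, 4, 3, 4, 3).
So the schedule is: every Monday and Friday.
The following Friday is 2015-02-13.
Next Monday: 2015-02-16.
The following Friday is 2015-02-20.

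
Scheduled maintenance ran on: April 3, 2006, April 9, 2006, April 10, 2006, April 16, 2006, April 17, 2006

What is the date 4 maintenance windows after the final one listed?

The gap pattern 6, 1, 6, 1 repeats every 2 events.
These are the Mondays and Sundays of each week.
Next Sunday: April 23, 2006.
The following Monday is April 24, 2006.
Next Sunday: April 30, 2006.
The following Monday is May 1, 2006.

May 1, 2006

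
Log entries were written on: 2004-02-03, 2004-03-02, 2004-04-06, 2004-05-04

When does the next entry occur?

All dates are Tuesdays, 28, 35, 28 days apart.
Specifically, the 1st Tuesday of each month.
June 2004 — 1st Tuesday is 2004-06-01.

2004-06-01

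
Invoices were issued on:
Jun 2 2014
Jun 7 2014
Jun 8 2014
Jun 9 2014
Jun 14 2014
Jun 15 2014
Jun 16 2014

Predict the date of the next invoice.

Jun 21 2014

Every event lands on a Monday or Saturday or Sunday (gaps cycle 5, 1, 1, 5, 1, 1).
So the schedule is: every Monday, Saturday and Sunday.
Next Saturday: Jun 21 2014.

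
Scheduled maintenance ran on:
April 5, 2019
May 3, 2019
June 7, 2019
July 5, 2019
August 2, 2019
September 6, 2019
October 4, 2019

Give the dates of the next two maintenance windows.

Gaps: 28, 35, 28, 28, 35, 28 days — a mix of 28 and 35. Every date is a Friday.
Each is the 1st Friday of its month.
1st Friday of November 2019: November 1, 2019.
December 2019 — 1st Friday is December 6, 2019.

November 1, 2019; December 6, 2019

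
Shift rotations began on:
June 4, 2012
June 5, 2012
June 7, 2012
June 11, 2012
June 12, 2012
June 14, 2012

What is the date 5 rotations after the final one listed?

Gaps: 1, 2, 4, 1, 2 days — not constant, but cyclic with period 3.
The events fall on every Monday, Tuesday and Thursday.
The following Monday is June 18, 2012.
Next Tuesday: June 19, 2012.
Next Thursday: June 21, 2012.
Next Monday: June 25, 2012.
The following Tuesday is June 26, 2012.

June 26, 2012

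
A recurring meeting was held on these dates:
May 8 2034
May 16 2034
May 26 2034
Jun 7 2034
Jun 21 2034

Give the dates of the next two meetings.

The spacing grows by 2 each time: 8, 10, 12, 14 days.
Next gap: 16 days. Jun 21 2034 + 16 days = Jul 7 2034.
Next gap: 18 days. Jul 7 2034 + 18 days = Jul 25 2034.

Jul 7 2034, Jul 25 2034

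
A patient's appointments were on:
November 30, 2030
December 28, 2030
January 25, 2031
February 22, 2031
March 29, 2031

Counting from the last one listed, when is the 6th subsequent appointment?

Every date is a Saturday; gaps 28, 28, 28, 35 days.
Each is the last Saturday of its month (at least one falls on the 29th or later, ruling out '4th Saturday').
Last Saturday of April 2031: April 26, 2031.
May 2031 ends with Saturday May 31, 2031.
Last Saturday of June 2031: June 28, 2031.
Last Saturday of July 2031: July 26, 2031.
August 2031 ends with Saturday August 30, 2031.
Last Saturday of September 2031: September 27, 2031.

September 27, 2031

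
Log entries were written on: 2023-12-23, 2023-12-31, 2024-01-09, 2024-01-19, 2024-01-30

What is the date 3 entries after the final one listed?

Intervals are 8, 9, 10, 11 days — an arithmetic progression with common difference 1.
Next gap: 12 days. 2024-01-30 + 12 days = 2024-02-11.
Next gap: 13 days. 2024-02-11 + 13 days = 2024-02-24.
Next gap: 14 days. 2024-02-24 + 14 days = 2024-03-09.

2024-03-09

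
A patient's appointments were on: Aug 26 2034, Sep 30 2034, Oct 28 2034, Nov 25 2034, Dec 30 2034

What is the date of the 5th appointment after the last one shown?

All Saturdays; the gaps (35, 28, 28, 35) vary with month length.
This is the last Saturday of each month.
January 2035 ends with Saturday Jan 27 2035.
Last Saturday of February 2035: Feb 24 2035.
March 2035 ends with Saturday Mar 31 2035.
April 2035 ends with Saturday Apr 28 2035.
Last Saturday of May 2035: May 26 2035.

May 26 2035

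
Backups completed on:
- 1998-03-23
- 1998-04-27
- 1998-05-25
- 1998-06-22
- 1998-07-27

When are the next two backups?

These are Mondays at 28- or 35-day spacing (35, 28, 28, 35).
The pattern: 4th Monday of the month.
4th Monday of August 1998: 1998-08-24.
4th Monday of September 1998: 1998-09-28.

1998-08-24, 1998-09-28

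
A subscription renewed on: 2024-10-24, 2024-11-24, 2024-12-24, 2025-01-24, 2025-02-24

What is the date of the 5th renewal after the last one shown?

2025-07-24

Gaps: 31, 30, 31, 31 days — not constant. Every event is on the 24th of the month.
Pattern: the 24th of each month.
March 2025: 2025-03-24.
Next: April 2025 → 2025-04-24.
Next: May 2025 → 2025-05-24.
June 2025: 2025-06-24.
July 2025: 2025-07-24.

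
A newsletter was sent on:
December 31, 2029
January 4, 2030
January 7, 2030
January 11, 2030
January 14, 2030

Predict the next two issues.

The gap pattern 4, 3, 4, 3 repeats every 2 events.
These are the Mondays and Fridays of each week.
The following Friday is January 18, 2030.
Next Monday: January 21, 2030.

January 18, 2030; January 21, 2030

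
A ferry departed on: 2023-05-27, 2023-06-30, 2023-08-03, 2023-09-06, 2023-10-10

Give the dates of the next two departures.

2023-11-13, 2023-12-17

Gaps between consecutive events: 34, 34, 34, 34 days — a constant 34-day interval.
2023-10-10 + 34 days = 2023-11-13.
2023-11-13 + 34 days = 2023-12-17.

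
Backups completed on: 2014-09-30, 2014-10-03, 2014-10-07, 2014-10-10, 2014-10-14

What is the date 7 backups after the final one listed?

2014-11-07

The gap pattern 3, 4, 3, 4 repeats every 2 events.
These are the Tuesdays and Fridays of each week.
Next Friday: 2014-10-17.
Next Tuesday: 2014-10-21.
The following Friday is 2014-10-24.
The following Tuesday is 2014-10-28.
The following Friday is 2014-10-31.
The following Tuesday is 2014-11-04.
Next Friday: 2014-11-07.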